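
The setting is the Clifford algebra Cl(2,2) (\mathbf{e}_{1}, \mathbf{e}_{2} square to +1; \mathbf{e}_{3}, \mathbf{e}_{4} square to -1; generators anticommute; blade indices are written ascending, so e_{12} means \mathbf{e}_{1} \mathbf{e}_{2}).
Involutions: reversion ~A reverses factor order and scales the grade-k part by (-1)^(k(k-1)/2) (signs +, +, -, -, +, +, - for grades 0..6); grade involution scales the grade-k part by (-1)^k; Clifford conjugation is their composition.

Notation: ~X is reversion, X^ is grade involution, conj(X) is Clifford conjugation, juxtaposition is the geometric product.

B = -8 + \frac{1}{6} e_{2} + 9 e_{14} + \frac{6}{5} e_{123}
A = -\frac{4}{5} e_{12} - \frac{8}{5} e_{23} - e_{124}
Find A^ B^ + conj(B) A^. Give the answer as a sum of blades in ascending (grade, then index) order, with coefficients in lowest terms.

first term: \frac{154}{75} e_{1} - 9 e_{2} - \frac{92}{75} e_{3} + \frac{32}{5} e_{12} + \frac{1}{6} e_{14} + \frac{64}{5} e_{23} + \frac{36}{5} e_{24} - \frac{6}{5} e_{34} - 8 e_{124} - \frac{72}{5} e_{1234}
second term: -\frac{154}{75} e_{1} + 9 e_{2} + \frac{92}{75} e_{3} + \frac{32}{5} e_{12} + \frac{1}{6} e_{14} + \frac{64}{5} e_{23} + \frac{36}{5} e_{24} - \frac{6}{5} e_{34} - 8 e_{124} + \frac{72}{5} e_{1234}
Answer: \frac{64}{5} e_{12} + \frac{1}{3} e_{14} + \frac{128}{5} e_{23} + \frac{72}{5} e_{24} - \frac{12}{5} e_{34} - 16 e_{124}


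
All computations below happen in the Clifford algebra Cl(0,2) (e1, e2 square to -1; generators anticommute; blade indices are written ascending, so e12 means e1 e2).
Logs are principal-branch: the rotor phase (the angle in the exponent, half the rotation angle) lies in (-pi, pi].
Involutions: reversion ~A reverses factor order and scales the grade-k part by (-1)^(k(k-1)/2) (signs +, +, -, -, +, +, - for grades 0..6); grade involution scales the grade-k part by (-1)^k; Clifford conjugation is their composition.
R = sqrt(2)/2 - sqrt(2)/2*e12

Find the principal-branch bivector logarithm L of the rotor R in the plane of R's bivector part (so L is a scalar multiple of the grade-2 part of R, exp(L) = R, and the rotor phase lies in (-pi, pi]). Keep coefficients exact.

The scalar part of R is sqrt(2)/2, and that scalar determines the rotor phase on the principal branch; recovering the unit plane as bivector-part over sine of the phase gives L = phase * plane.
Concretely: cos(phase) = sqrt(2)/2 gives phase = ±pi/4, and since phase/sin(phase) is even the sign is immaterial: L = (phase/sin(phase)) * <R>_2 = (sqrt(2)*pi/4) * <R>_2.
Answer: -pi/4*e12


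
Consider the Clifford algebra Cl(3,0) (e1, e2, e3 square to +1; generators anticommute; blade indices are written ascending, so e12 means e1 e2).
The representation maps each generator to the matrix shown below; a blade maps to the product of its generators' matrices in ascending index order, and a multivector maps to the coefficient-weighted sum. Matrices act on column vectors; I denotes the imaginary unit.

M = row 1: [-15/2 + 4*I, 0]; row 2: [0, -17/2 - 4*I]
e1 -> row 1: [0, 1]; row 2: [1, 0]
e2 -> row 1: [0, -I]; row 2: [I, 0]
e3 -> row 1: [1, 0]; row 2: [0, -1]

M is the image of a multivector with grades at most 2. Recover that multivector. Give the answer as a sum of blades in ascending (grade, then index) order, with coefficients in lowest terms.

Method: 1, rho(e1), rho(e2), rho(e3) form a trace-orthogonal basis of the 2x2 complex matrices (tr(X Y) = 2 if X = Y, else 0), so M = m0*1 + m1*rho(e1) + m2*rho(e2) + m3*rho(e3) with m0 = tr(M)/2 = -8, m1 = tr(M rho(e1))/2 = 0, m2 = tr(M rho(e2))/2 = 0, m3 = tr(M rho(e3))/2 = 1/2 + 4*I.
Multiplying table entries, the bivector images are rho(e12) = I*rho(e3), rho(e13) = -I*rho(e2), rho(e23) = I*rho(e1); with real blade coefficients the real parts of m0..m3 are the coefficients of 1, e1, e2, e3 and the imaginary parts give the bivectors (e23: Im m1, e13: -Im m2, e12: Im m3).
Answer: -8 + 1/2*e3 + 4*e12


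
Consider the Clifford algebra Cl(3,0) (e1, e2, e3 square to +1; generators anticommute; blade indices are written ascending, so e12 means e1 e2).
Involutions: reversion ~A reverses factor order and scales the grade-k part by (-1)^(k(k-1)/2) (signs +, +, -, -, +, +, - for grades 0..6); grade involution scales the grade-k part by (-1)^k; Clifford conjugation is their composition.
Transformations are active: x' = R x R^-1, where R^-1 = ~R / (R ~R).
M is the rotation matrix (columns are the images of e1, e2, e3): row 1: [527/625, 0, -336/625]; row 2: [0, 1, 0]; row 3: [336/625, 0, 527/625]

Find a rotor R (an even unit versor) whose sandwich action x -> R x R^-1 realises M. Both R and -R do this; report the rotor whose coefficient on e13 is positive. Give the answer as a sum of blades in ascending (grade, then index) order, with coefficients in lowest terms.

Method: write R = a + b12*e12 + b13*e13 + b23*e23 with a^2 + b12^2 + b13^2 + b23^2 = 1 (so R^-1 = ~R). Expanding the columns R e_j ~R gives tr M = 4a^2 - 1 and, from the antisymmetric part, M21 - M12 = -4a*b12, M13 - M31 = 4a*b13, M32 - M23 = -4a*b23.
Here tr M = 1679/625, so a^2 = (1 + tr M)/4 = 576/625 and a = ±24/25. Taking a = 24/25: M21 - M12 = 0, M13 - M31 = -672/625, M32 - M23 = 0, giving b12 = 0, b13 = -7/25, b23 = 0, i.e. R = 24/25 - 7/25*e13.
Its e13 coefficient is negative, so report the other preimage -R.
Answer: -24/25 + 7/25*e13. Uniqueness: Spin(3) -> SO(3) maps R and -R to the same rotation of trace 1679/625; fixing the sign of the e13 coefficient removes the ambiguity.


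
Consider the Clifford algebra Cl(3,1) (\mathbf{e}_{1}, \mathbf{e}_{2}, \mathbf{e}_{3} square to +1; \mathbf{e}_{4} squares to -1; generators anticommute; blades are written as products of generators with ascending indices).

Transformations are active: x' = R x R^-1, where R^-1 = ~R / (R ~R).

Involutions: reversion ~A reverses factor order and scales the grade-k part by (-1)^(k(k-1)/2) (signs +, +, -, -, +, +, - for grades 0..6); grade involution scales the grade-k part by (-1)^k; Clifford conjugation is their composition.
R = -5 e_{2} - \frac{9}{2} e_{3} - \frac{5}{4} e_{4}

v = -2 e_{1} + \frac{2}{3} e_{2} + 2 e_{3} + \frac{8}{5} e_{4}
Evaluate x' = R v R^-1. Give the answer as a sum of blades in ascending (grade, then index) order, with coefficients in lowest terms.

~R = -5 e_{2} - \frac{9}{2} e_{3} - \frac{5}{4} e_{4}, and R ~R = \frac{699}{16}, so R^-1 = ~R / (\frac{699}{16}).
R v = -\frac{31}{3} - 10 e_{1} e_{2} - 9 e_{1} e_{3} - \frac{5}{2} e_{1} e_{4} - 7 e_{2} e_{3} - \frac{43}{6} e_{2} e_{4} - \frac{47}{10} e_{3} e_{4}
Answer: 2 e_{1} + \frac{3562}{2097} e_{2} + \frac{30}{233} e_{3} - \frac{10576}{10485} e_{4}


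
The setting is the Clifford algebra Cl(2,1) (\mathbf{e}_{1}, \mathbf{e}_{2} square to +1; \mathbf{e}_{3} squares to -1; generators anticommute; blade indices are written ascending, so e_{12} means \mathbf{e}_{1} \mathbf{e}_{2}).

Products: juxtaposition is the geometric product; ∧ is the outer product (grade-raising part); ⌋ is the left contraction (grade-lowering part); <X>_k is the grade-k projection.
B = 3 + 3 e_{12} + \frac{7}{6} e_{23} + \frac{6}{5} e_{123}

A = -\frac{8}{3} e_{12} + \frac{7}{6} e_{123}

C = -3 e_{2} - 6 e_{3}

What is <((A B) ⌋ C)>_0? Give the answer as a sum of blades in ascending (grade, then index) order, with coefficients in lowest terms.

step 1: \frac{47}{5} + \frac{49}{36} e_{1} - \frac{3}{10} e_{3} - 8 e_{12} - \frac{28}{9} e_{13} + \frac{7}{2} e_{123}
step 2: -\frac{9}{5} - \frac{141}{5} e_{2} - \frac{282}{5} e_{3}
step 3: -\frac{9}{5}
Answer: -\frac{9}{5}


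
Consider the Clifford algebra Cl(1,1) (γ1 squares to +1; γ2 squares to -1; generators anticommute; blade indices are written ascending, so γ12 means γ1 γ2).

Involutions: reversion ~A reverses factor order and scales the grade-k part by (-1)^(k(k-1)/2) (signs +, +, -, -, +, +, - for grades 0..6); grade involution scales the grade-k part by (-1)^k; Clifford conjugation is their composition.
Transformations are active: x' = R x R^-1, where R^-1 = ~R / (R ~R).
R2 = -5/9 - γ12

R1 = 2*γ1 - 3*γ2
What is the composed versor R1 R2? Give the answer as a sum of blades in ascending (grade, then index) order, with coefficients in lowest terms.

Distribute over the terms of R1 (each basis-blade product reordered to ascending indices, repeated generators contracted through their squares):
(2*γ1) R2 = -10/9*γ1 - 2*γ2
(-3*γ2) R2 = 3*γ1 + 5/3*γ2
Summing the partial products and collecting blades:
Answer: 17/9*γ1 - 1/3*γ2


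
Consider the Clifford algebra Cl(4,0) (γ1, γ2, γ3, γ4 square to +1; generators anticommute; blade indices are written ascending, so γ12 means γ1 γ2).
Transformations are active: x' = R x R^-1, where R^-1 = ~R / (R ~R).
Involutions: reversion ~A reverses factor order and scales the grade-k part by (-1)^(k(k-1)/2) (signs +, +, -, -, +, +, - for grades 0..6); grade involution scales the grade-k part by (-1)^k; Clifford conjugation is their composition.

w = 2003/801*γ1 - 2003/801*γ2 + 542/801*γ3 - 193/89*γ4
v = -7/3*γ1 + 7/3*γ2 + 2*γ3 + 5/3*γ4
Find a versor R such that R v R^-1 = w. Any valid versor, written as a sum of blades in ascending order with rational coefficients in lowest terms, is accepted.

The midline construction: v and w both square to 53/3, so reflecting in their sum 134/801*γ1 - 134/801*γ2 + 2144/801*γ3 - 134/267*γ4 exchanges them.
Answer: 134/801*γ1 - 134/801*γ2 + 2144/801*γ3 - 134/267*γ4


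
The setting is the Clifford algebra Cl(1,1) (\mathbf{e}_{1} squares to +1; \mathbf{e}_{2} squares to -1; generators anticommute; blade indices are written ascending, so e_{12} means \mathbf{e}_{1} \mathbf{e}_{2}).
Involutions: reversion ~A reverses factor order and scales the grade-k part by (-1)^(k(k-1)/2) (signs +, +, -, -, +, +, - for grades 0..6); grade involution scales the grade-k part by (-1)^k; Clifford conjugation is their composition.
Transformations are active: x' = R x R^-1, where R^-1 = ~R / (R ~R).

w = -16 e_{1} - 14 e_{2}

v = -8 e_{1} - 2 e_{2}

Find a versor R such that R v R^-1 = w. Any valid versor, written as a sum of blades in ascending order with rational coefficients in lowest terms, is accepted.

Key observation: q(v) = q(w) = 60 (sandwiches preserve the norm), so R = v + w = -24 e_{1} - 16 e_{2} works whenever it is invertible — the component of v along it is kept and (v - w)/2 reverses, sending v to w.
Answer: -24 e_{1} - 16 e_{2}


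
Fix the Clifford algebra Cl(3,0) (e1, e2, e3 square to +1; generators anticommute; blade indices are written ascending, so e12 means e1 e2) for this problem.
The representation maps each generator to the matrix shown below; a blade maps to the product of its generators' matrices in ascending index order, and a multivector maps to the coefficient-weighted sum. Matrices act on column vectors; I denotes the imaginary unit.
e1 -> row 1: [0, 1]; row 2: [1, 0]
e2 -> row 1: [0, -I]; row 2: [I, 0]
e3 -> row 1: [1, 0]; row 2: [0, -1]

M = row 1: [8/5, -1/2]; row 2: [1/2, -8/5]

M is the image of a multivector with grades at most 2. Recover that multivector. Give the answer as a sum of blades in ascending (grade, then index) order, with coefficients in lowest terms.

Method: 1, rho(e1), rho(e2), rho(e3) form a trace-orthogonal basis of the 2x2 complex matrices (tr(X Y) = 2 if X = Y, else 0), so M = m0*1 + m1*rho(e1) + m2*rho(e2) + m3*rho(e3) with m0 = tr(M)/2 = 0, m1 = tr(M rho(e1))/2 = 0, m2 = tr(M rho(e2))/2 = -I/2, m3 = tr(M rho(e3))/2 = 8/5.
Multiplying table entries, the bivector images are rho(e12) = I*rho(e3), rho(e13) = -I*rho(e2), rho(e23) = I*rho(e1); with real blade coefficients the real parts of m0..m3 are the coefficients of 1, e1, e2, e3 and the imaginary parts give the bivectors (e23: Im m1, e13: -Im m2, e12: Im m3).
Answer: 8/5*e3 + 1/2*e13


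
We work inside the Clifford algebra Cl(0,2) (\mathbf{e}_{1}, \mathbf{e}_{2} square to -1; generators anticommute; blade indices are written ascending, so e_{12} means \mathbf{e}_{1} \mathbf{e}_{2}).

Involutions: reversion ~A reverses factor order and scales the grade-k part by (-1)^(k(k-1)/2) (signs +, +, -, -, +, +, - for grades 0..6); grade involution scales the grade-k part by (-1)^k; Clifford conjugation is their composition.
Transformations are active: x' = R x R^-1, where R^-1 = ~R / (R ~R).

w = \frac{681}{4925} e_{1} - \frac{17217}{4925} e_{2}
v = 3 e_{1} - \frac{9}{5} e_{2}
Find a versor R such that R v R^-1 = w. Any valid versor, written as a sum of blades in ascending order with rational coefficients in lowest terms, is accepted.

Why this works: both vectors square to -\frac{306}{25}, so q(v) = q(w) and R = v + w = \frac{15456}{4925} e_{1} - \frac{26082}{4925} e_{2} carries v to w — its own direction survives, the complement (v - w)/2 flips.
Answer: \frac{15456}{4925} e_{1} - \frac{26082}{4925} e_{2}


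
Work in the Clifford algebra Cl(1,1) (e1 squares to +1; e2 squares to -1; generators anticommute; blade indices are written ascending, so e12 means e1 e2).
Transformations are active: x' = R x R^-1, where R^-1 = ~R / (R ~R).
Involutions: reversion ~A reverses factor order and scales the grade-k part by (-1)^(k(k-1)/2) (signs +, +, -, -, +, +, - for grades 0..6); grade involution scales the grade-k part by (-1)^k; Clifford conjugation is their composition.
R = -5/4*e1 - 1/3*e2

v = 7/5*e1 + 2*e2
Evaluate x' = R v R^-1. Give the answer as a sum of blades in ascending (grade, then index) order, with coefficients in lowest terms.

~R = -5/4*e1 - 1/3*e2, and R ~R = 209/144, so R^-1 = ~R / (209/144).
R v = -13/12 - 61/30*e12
Answer: 487/1045*e1 - 314/209*e2


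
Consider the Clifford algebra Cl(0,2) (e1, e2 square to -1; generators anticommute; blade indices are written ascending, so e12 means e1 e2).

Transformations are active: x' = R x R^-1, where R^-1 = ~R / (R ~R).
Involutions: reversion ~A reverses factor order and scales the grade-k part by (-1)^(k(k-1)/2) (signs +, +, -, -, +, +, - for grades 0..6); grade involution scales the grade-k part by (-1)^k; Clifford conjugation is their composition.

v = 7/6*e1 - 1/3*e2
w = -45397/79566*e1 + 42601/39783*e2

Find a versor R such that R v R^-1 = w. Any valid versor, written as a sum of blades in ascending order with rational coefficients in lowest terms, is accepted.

Key observation: q(v) = q(w) = -53/36 (sandwiches preserve the norm), so R = v + w = 7905/13261*e1 + 9780/13261*e2 works whenever it is invertible — the component of v along it is kept and (v - w)/2 reverses, sending v to w.
Answer: 7905/13261*e1 + 9780/13261*e2


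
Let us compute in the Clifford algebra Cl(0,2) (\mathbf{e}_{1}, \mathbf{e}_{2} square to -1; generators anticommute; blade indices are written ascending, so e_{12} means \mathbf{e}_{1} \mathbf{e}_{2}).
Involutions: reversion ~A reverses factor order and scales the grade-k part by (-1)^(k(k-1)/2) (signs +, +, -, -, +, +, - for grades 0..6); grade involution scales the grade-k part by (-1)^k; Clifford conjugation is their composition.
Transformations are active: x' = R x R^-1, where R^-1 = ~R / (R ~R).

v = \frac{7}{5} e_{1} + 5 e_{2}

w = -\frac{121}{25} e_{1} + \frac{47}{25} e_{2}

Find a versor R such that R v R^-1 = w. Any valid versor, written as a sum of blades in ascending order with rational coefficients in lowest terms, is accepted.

A norm check does it: q(v) = q(w) = -\frac{674}{25}, hence R = v + w = -\frac{86}{25} e_{1} + \frac{172}{25} e_{2} realises the map — parallel part kept, (v - w)/2 negated, v carried to w.
Answer: -\frac{86}{25} e_{1} + \frac{172}{25} e_{2}


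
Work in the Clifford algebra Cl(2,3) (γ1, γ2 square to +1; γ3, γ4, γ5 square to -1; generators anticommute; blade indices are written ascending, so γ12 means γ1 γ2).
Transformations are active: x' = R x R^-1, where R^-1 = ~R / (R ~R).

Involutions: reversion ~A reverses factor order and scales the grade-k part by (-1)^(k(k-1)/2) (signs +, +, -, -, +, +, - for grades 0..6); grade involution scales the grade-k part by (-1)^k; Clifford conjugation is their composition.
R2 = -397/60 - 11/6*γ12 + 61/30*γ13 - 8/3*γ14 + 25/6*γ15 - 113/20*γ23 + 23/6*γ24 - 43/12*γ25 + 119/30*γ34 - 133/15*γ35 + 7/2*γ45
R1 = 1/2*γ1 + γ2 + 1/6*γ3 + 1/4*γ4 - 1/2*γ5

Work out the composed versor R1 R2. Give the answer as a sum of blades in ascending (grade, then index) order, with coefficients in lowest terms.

Distribute over the terms of R1 (each basis-blade product reordered to ascending indices, repeated generators contracted through their squares):
(1/2*γ1) R2 = -397/120*γ1 - 11/12*γ2 + 61/60*γ3 - 4/3*γ4 + 25/12*γ5 - 113/40*γ123 + 23/12*γ124 - 43/24*γ125 + 119/60*γ134 - 133/30*γ135 + 7/4*γ145
(γ2) R2 = 11/6*γ1 - 397/60*γ2 - 113/20*γ3 + 23/6*γ4 - 43/12*γ5 - 61/30*γ123 + 8/3*γ124 - 25/6*γ125 + 119/30*γ234 - 133/15*γ235 + 7/2*γ245
(1/6*γ3) R2 = 61/180*γ1 - 113/120*γ2 - 397/360*γ3 - 119/180*γ4 + 133/90*γ5 - 11/36*γ123 + 4/9*γ134 - 25/36*γ135 - 23/36*γ234 + 43/72*γ235 + 7/12*γ345
(1/4*γ4) R2 = -2/3*γ1 + 23/24*γ2 + 119/120*γ3 - 397/240*γ4 - 7/8*γ5 - 11/24*γ124 + 61/120*γ134 - 25/24*γ145 - 113/80*γ234 + 43/48*γ245 + 133/60*γ345
(-1/2*γ5) R2 = -25/12*γ1 + 43/24*γ2 + 133/30*γ3 - 7/4*γ4 + 397/120*γ5 + 11/12*γ125 - 61/60*γ135 + 4/3*γ145 + 113/40*γ235 - 23/12*γ245 - 119/60*γ345
Summing the partial products and collecting blades:
Answer: -1399/360*γ1 - 229/40*γ2 - 14/45*γ3 - 1127/720*γ4 + 217/90*γ5 - 1859/360*γ123 + 33/8*γ124 - 121/24*γ125 + 1057/360*γ134 - 553/90*γ135 + 49/24*γ145 + 1379/720*γ234 - 49/9*γ235 + 119/48*γ245 + 49/60*γ345


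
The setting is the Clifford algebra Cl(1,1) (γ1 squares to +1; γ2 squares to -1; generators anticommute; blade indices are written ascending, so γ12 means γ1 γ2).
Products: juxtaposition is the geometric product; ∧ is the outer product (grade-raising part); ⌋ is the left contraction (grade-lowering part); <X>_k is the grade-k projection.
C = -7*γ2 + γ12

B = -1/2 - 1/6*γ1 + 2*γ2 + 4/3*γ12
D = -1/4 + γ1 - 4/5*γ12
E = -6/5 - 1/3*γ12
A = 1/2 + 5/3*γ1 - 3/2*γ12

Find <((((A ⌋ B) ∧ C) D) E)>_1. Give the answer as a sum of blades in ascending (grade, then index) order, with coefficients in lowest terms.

step 1: -91/36 - 1/12*γ1 + 29/9*γ2 + 2/3*γ12
step 2: 637/36*γ2 - 35/18*γ12
step 3: 14/9 - 637/45*γ1 - 119/48*γ2 - 413/24*γ12
step 4: 1393/360 + 64127/3600*γ1 + 8309/1080*γ2 + 10871/540*γ12
step 5: 64127/3600*γ1 + 8309/1080*γ2
Answer: 64127/3600*γ1 + 8309/1080*γ2


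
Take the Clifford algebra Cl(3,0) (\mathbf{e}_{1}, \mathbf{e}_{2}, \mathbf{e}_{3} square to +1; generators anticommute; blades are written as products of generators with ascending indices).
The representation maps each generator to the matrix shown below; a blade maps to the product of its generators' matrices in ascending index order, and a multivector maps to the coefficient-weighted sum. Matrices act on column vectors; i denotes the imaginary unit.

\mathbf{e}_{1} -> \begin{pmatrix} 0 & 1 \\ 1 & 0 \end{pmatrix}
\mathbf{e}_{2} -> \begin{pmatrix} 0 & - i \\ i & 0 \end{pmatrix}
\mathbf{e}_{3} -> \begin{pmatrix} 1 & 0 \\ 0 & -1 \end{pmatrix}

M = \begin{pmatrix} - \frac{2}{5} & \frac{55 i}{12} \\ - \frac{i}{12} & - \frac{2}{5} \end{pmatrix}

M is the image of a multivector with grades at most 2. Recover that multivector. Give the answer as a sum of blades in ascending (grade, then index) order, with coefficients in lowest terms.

Method: 1, rho(e_{1}), rho(e_{2}), rho(e_{3}) form a trace-orthogonal basis of the 2x2 complex matrices (tr(X Y) = 2 if X = Y, else 0), so M = m0*1 + m1*rho(e_{1}) + m2*rho(e_{2}) + m3*rho(e_{3}) with m0 = tr(M)/2 = - \frac{2}{5}, m1 = tr(M rho(e_{1}))/2 = \frac{9 i}{4}, m2 = tr(M rho(e_{2}))/2 = - \frac{7}{3}, m3 = tr(M rho(e_{3}))/2 = 0.
Multiplying table entries, the bivector images are rho(e_{1} e_{2}) = i*rho(e_{3}), rho(e_{1} e_{3}) = -i*rho(e_{2}), rho(e_{2} e_{3}) = i*rho(e_{1}); with real blade coefficients the real parts of m0..m3 are the coefficients of 1, e_{1}, e_{2}, e_{3} and the imaginary parts give the bivectors (e_{2} e_{3}: Im m1, e_{1} e_{3}: -Im m2, e_{1} e_{2}: Im m3).
Answer: -\frac{2}{5} - \frac{7}{3} e_{2} + \frac{9}{4} e_{2} e_{3}


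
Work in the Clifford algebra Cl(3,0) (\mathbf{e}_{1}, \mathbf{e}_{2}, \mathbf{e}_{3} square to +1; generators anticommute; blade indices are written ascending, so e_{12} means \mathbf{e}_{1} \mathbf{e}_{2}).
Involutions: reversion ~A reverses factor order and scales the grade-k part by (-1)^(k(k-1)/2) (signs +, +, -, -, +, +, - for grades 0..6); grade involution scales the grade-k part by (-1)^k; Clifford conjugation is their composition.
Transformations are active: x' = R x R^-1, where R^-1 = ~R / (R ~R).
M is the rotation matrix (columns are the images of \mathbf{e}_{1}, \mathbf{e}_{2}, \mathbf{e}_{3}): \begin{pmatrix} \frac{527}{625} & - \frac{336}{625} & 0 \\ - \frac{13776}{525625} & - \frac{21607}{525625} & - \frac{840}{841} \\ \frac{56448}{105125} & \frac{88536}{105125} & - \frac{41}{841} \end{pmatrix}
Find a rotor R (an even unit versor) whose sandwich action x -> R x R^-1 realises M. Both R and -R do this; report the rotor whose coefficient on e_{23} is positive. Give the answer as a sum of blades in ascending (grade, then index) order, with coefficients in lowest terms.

Method: write R = a + b12*e_{12} + b13*e_{13} + b23*e_{23} with a^2 + b12^2 + b13^2 + b23^2 = 1 (so R^-1 = ~R). Expanding the columns R e_j ~R gives tr M = 4a^2 - 1 and, from the antisymmetric part, M21 - M12 = -4a*b12, M13 - M31 = 4a*b13, M32 - M23 = -4a*b23.
Here tr M = \frac{15839}{21025}, so a^2 = (1 + tr M)/4 = \frac{9216}{21025} and a = ±\frac{96}{145}. Taking a = \frac{96}{145}: M21 - M12 = \frac{10752}{21025}, M13 - M31 = -\frac{56448}{105125}, M32 - M23 = \frac{193536}{105125}, giving b12 = -\frac{28}{145}, b13 = -\frac{147}{725}, b23 = -\frac{504}{725}, i.e. R = \frac{96}{145} - \frac{28}{145} e_{12} - \frac{147}{725} e_{13} - \frac{504}{725} e_{23}.
Its e_{23} coefficient is negative, so report the other preimage -R.
Answer: -\frac{96}{145} + \frac{28}{145} e_{12} + \frac{147}{725} e_{13} + \frac{504}{725} e_{23}. Why the constraint matters: R and -R act identically through the sandwich — M has trace \frac{15839}{21025} either way — so only the sign condition on e_{23} picks one of the two preimages.


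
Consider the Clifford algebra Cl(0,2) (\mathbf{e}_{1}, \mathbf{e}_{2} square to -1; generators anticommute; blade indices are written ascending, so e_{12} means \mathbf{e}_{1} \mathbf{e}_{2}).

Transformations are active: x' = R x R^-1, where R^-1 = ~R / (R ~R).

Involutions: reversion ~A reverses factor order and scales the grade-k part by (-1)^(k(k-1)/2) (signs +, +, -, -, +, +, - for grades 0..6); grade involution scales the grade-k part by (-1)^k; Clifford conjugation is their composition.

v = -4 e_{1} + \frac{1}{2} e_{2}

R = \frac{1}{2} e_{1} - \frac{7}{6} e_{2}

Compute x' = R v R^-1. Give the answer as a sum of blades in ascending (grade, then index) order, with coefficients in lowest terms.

~R = \frac{1}{2} e_{1} - \frac{7}{6} e_{2}, and R ~R = -\frac{29}{18}, so R^-1 = ~R / (-\frac{29}{18}).
R v = \frac{31}{12} - \frac{53}{12} e_{12}
Answer: \frac{139}{58} e_{1} + \frac{94}{29} e_{2}


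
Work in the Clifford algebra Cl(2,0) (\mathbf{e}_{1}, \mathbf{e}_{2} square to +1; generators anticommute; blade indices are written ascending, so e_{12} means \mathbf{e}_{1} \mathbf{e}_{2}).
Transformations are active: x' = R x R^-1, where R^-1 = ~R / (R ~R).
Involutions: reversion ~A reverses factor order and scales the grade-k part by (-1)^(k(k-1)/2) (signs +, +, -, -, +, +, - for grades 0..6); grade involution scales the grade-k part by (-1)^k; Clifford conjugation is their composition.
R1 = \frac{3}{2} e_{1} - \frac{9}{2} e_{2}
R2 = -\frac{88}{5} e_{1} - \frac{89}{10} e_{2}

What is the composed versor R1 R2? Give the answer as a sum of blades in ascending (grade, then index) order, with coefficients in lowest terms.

Distribute over the terms of R1 (each basis-blade product reordered to ascending indices, repeated generators contracted through their squares):
(\frac{3}{2} e_{1}) R2 = -\frac{132}{5} - \frac{267}{20} e_{12}
(-\frac{9}{2} e_{2}) R2 = \frac{801}{20} - \frac{396}{5} e_{12}
Summing the partial products and collecting blades:
Answer: \frac{273}{20} - \frac{1851}{20} e_{12}


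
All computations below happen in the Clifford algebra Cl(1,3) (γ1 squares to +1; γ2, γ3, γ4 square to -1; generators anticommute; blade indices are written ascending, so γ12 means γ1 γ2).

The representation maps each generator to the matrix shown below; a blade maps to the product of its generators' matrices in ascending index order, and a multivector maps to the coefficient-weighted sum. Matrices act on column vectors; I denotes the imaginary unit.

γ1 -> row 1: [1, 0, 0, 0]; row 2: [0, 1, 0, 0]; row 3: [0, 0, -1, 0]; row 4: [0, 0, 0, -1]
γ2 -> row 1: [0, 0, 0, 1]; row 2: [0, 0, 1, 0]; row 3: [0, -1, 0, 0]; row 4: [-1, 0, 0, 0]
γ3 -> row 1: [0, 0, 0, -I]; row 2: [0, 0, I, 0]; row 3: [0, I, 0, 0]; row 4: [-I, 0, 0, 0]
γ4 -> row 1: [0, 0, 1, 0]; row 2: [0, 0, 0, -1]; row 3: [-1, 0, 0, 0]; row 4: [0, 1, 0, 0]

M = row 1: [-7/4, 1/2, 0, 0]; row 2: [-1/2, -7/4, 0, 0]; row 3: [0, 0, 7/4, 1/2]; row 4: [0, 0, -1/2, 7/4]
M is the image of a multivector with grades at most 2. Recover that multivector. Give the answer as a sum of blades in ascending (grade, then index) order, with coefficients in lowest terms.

Method: the blade images are trace-orthogonal — tr(rho(e_A) rho(e_B)^-1) = 4 if A = B and 0 otherwise — and rho(e_A)^-1 = (e_A)^2 * rho(e_A) with (e_A)^2 = +1 or -1, so the coefficient of e_A in the preimage is (e_A)^2 * tr(M rho(e_A))/4.
Nonzero projections over blades of grade <= 2: γ1: (γ1)^2 = +1, tr(M rho(γ1)) = -7, coefficient -7/4; γ24: (γ24)^2 = -1, tr(M rho(γ24)) = -2, coefficient 1/2. Every other blade of grade <= 2 projects to 0.
Answer: -7/4*γ1 + 1/2*γ24


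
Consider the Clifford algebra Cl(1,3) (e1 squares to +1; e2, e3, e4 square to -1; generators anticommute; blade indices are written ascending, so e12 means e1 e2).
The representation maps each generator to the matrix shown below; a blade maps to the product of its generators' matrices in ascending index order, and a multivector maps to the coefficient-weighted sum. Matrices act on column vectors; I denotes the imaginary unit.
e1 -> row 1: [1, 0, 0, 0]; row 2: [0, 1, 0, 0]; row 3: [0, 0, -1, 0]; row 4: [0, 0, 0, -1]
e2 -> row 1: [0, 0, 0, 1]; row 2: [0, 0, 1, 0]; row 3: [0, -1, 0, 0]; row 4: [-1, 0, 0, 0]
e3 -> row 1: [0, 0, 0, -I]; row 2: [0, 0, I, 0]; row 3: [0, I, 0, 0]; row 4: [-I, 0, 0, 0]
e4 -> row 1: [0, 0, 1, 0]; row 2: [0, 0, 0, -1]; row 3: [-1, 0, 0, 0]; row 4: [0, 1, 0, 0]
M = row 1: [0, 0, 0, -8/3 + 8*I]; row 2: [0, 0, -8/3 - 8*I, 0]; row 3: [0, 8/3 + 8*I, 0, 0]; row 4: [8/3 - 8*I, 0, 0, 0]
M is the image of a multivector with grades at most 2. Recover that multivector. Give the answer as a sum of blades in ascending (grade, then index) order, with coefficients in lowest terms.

Method: the blade images are trace-orthogonal — tr(rho(e_A) rho(e_B)^-1) = 4 if A = B and 0 otherwise — and rho(e_A)^-1 = (e_A)^2 * rho(e_A) with (e_A)^2 = +1 or -1, so the coefficient of e_A in the preimage is (e_A)^2 * tr(M rho(e_A))/4.
Nonzero projections over blades of grade <= 2: e2: (e2)^2 = -1, tr(M rho(e2)) = 32/3, coefficient -8/3; e13: (e13)^2 = +1, tr(M rho(e13)) = -32, coefficient -8. Every other blade of grade <= 2 projects to 0.
Answer: -8/3*e2 - 8*e13


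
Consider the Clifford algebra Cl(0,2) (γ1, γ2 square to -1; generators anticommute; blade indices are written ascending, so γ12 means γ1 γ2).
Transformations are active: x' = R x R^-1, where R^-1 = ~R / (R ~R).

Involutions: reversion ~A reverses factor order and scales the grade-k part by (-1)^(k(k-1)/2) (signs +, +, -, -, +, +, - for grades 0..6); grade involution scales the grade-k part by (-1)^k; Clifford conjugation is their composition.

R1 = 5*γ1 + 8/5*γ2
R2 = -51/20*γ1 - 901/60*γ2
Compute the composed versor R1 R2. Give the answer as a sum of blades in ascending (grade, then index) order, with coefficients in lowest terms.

Distribute over the terms of R1 (each basis-blade product reordered to ascending indices, repeated generators contracted through their squares):
(5*γ1) R2 = 51/4 - 901/12*γ12
(8/5*γ2) R2 = 1802/75 + 102/25*γ12
Summing the partial products and collecting blades:
Answer: 11033/300 - 21301/300*γ12


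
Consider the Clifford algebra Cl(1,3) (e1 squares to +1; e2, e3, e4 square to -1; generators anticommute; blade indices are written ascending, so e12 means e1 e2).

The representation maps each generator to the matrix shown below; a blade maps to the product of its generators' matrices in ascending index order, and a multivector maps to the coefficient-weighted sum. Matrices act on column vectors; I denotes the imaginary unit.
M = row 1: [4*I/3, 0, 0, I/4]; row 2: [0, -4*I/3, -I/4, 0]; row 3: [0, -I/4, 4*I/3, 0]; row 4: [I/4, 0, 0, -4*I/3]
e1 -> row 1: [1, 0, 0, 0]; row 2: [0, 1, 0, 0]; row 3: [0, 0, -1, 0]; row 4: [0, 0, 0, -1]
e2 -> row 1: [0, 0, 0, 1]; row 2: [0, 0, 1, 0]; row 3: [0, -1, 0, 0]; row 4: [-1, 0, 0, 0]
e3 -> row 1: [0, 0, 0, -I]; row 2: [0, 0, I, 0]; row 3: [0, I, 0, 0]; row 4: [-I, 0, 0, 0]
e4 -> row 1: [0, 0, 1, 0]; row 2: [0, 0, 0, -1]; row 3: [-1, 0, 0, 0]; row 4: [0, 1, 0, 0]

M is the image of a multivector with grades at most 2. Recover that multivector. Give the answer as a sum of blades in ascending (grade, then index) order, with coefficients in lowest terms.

Method: the blade images are trace-orthogonal — tr(rho(e_A) rho(e_B)^-1) = 4 if A = B and 0 otherwise — and rho(e_A)^-1 = (e_A)^2 * rho(e_A) with (e_A)^2 = +1 or -1, so the coefficient of e_A in the preimage is (e_A)^2 * tr(M rho(e_A))/4.
Nonzero projections over blades of grade <= 2: e3: (e3)^2 = -1, tr(M rho(e3)) = 1, coefficient -1/4; e23: (e23)^2 = -1, tr(M rho(e23)) = 16/3, coefficient -4/3. Every other blade of grade <= 2 projects to 0.
Answer: -1/4*e3 - 4/3*e23


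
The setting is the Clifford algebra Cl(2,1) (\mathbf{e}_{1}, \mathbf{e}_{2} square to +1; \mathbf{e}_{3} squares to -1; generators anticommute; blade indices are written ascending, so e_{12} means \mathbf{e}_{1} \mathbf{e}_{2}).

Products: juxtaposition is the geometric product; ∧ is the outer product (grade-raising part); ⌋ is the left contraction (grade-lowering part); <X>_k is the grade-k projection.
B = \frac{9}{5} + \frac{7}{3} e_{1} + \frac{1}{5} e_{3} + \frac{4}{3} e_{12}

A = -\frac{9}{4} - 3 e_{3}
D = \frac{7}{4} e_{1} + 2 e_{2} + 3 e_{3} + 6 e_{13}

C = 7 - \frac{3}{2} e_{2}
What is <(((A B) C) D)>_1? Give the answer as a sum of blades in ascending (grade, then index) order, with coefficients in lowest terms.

step 1: -\frac{69}{20} - \frac{21}{4} e_{1} - \frac{117}{20} e_{3} - 3 e_{12} + 7 e_{13} - 4 e_{123}
step 2: -\frac{483}{20} - \frac{129}{4} e_{1} + \frac{207}{40} e_{2} - \frac{819}{20} e_{3} - \frac{105}{8} e_{12} + 43 e_{13} - \frac{351}{40} e_{23} - \frac{35}{2} e_{123}
step 3: \frac{26781}{80} - \frac{35457}{80} e_{1} + \frac{16959}{160} e_{2} - \frac{6473}{20} e_{3} + \frac{1011}{32} e_{12} - \frac{10799}{80} e_{13} + \frac{2911}{20} e_{23} - \frac{5497}{32} e_{123}
step 4: -\frac{35457}{80} e_{1} + \frac{16959}{160} e_{2} - \frac{6473}{20} e_{3}
Answer: -\frac{35457}{80} e_{1} + \frac{16959}{160} e_{2} - \frac{6473}{20} e_{3}


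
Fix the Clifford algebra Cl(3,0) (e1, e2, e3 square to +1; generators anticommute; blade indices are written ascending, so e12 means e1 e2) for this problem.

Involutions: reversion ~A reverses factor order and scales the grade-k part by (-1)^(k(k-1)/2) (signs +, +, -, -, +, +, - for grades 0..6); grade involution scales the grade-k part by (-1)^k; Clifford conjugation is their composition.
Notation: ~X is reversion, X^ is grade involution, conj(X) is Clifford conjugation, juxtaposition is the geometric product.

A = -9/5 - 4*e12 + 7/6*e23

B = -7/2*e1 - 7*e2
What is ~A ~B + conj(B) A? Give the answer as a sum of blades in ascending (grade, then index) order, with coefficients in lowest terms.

first term: -217/10*e1 + 133/5*e2 - 49/6*e3 + 49/12*e123
second term: 217/10*e1 - 133/5*e2 + 49/6*e3 + 49/12*e123
Answer: 49/6*e123


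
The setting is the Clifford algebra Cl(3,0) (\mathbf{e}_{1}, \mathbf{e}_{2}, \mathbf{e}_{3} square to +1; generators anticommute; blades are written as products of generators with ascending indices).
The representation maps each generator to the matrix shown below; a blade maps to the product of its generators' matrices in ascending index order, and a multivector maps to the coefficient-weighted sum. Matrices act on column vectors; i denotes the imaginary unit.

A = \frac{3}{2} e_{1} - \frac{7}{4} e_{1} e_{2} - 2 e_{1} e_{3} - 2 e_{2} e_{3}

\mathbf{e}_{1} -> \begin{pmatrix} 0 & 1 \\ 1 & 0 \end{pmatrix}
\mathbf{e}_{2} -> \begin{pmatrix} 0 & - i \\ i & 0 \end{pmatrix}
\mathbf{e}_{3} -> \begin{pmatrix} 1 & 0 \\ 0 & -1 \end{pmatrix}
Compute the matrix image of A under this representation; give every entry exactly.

Bivector images (products of the table entries): rho(e_{1} e_{2}) = rho(\mathbf{e}_{1})rho(\mathbf{e}_{2}) = \begin{pmatrix} i & 0 \\ 0 & - i \end{pmatrix}; rho(e_{1} e_{3}) = rho(\mathbf{e}_{1})rho(\mathbf{e}_{3}) = \begin{pmatrix} 0 & -1 \\ 1 & 0 \end{pmatrix}; rho(e_{2} e_{3}) = rho(\mathbf{e}_{2})rho(\mathbf{e}_{3}) = \begin{pmatrix} 0 & i \\ i & 0 \end{pmatrix}.
M = (\frac{3}{2})*rho(e_{1}) + (-\frac{7}{4})*rho(e_{1} e_{2}) + (-2)*rho(e_{1} e_{3}) + (-2)*rho(e_{2} e_{3}), summed entrywise:
Answer: \begin{pmatrix} - \frac{7 i}{4} & \frac{7}{2} - 2 i \\ - \frac{1}{2} - 2 i & \frac{7 i}{4} \end{pmatrix}


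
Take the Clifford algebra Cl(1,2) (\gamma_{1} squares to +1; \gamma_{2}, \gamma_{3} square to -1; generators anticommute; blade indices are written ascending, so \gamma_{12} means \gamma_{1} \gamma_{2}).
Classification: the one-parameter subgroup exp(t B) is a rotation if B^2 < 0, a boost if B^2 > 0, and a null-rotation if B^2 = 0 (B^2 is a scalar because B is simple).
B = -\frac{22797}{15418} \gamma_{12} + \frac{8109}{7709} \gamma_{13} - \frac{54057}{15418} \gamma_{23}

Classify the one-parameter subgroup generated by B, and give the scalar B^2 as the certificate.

B^2 term by term: the squares give (-\frac{22797}{15418})^2*(\gamma_{12})^2 + (\frac{8109}{7709})^2*(\gamma_{13})^2 + (-\frac{54057}{15418})^2*(\gamma_{23})^2 = \frac{519703209}{237714724}*(+1) + \frac{65755881}{59428681}*(+1) + \frac{2922159249}{237714724}*(-1) = -9 (each basis 2-blade squares to minus the product of its generators' squares); cross terms between blades sharing an index anticommute and cancel. So B^2 = -9.
Answer: rotation, certificate B^2 = -9. Key observation: B^2 = -9 is a conjugation invariant, so its sign decides the class regardless of the surface form of B.


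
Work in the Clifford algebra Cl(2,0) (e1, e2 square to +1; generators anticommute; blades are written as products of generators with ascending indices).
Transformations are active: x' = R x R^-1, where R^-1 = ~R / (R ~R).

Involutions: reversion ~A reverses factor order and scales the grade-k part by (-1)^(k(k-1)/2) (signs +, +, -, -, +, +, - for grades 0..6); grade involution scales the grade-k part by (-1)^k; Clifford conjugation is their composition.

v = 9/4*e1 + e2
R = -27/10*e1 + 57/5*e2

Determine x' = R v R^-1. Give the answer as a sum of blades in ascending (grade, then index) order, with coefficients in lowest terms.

~R = -27/10*e1 + 57/5*e2, and R ~R = 549/4, so R^-1 = ~R / (549/4).
R v = 213/40 - 567/20*e1 e2
Answer: -15003/6100*e1 - 176/1525*e2


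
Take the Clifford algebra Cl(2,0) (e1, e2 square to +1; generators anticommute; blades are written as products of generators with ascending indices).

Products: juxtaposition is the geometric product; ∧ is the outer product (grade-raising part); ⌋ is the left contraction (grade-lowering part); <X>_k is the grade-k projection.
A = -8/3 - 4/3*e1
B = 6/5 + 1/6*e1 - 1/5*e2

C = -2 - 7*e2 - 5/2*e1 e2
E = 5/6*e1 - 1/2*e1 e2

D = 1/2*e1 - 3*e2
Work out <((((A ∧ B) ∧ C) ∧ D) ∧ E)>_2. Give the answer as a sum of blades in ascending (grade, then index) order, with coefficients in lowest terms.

step 1: -16/5 - 92/45*e1 + 8/15*e2 + 4/15*e1 e2
step 2: 32/5 + 184/45*e1 + 64/3*e2 + 196/9*e1 e2
step 3: 16/5*e1 - 96/5*e2 - 344/15*e1 e2
step 4: 16*e1 e2
step 5: 16*e1 e2
Answer: 16*e1 e2


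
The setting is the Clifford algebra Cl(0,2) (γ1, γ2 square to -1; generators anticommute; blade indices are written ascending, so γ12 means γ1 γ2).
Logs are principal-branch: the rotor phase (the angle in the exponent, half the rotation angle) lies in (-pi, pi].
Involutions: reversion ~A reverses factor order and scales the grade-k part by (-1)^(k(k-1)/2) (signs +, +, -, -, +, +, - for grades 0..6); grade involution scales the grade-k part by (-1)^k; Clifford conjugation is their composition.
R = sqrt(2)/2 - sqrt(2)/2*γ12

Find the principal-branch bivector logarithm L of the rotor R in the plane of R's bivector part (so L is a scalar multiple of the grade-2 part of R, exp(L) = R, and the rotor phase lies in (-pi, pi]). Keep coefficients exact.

The scalar part of R is sqrt(2)/2, which pins the rotor phase on the principal branch; dividing the bivector part by the sine of that phase recovers the unit plane, and L is the phase times that plane.
Concretely: cos(phase) = sqrt(2)/2 gives phase = ±pi/4, and since phase/sin(phase) is even the sign is immaterial: L = (phase/sin(phase)) * <R>_2 = (sqrt(2)*pi/4) * <R>_2.
Answer: -pi/4*γ12


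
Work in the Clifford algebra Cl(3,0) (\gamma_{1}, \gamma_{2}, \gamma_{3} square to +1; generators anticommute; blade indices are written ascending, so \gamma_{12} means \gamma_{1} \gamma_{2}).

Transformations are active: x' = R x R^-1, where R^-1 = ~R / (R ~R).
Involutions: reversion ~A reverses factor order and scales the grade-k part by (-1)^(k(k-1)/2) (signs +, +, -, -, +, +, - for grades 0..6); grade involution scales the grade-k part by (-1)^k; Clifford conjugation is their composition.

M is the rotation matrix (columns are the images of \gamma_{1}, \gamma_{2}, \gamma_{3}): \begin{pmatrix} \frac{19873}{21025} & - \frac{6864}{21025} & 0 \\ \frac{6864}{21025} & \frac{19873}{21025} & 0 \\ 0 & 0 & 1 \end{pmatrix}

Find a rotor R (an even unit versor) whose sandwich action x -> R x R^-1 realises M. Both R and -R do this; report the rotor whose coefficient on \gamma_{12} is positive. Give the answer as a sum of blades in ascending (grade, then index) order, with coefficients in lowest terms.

Method: write R = a + b12*\gamma_{12} + b13*\gamma_{13} + b23*\gamma_{23} with a^2 + b12^2 + b13^2 + b23^2 = 1 (so R^-1 = ~R). Expanding the columns R e_j ~R gives tr M = 4a^2 - 1 and, from the antisymmetric part, M21 - M12 = -4a*b12, M13 - M31 = 4a*b13, M32 - M23 = -4a*b23.
Here tr M = \frac{60771}{21025}, so a^2 = (1 + tr M)/4 = \frac{20449}{21025} and a = ±\frac{143}{145}. Taking a = \frac{143}{145}: M21 - M12 = \frac{13728}{21025}, M13 - M31 = 0, M32 - M23 = 0, giving b12 = -\frac{24}{145}, b13 = 0, b23 = 0, i.e. R = \frac{143}{145} - \frac{24}{145} \gamma_{12}.
Its \gamma_{12} coefficient is negative, so report the other preimage -R.
Answer: -\frac{143}{145} + \frac{24}{145} \gamma_{12}. Note: both R and -R realise this M (trace \frac{60771}{21025}); the covering map identifies them, and the \gamma_{12}-coefficient sign is the tie-breaker.


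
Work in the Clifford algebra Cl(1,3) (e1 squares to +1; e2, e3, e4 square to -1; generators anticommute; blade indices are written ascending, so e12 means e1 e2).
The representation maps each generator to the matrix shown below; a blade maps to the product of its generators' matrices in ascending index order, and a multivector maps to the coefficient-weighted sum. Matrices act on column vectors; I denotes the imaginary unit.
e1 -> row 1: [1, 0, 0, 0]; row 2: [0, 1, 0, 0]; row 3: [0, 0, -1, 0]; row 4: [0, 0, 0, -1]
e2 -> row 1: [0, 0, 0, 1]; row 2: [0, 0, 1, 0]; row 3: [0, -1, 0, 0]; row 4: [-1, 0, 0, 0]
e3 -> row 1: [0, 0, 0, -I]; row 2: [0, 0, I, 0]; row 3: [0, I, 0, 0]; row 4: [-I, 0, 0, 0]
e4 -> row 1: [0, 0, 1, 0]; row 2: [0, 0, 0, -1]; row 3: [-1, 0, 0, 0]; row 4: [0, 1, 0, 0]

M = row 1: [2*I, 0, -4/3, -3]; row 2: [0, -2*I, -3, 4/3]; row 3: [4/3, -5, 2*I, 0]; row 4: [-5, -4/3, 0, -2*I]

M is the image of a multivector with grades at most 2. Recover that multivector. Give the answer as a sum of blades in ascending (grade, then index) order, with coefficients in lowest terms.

Method: the blade images are trace-orthogonal — tr(rho(e_A) rho(e_B)^-1) = 4 if A = B and 0 otherwise — and rho(e_A)^-1 = (e_A)^2 * rho(e_A) with (e_A)^2 = +1 or -1, so the coefficient of e_A in the preimage is (e_A)^2 * tr(M rho(e_A))/4.
Nonzero projections over blades of grade <= 2: e2: (e2)^2 = -1, tr(M rho(e2)) = -4, coefficient 1; e4: (e4)^2 = -1, tr(M rho(e4)) = 16/3, coefficient -4/3; e12: (e12)^2 = +1, tr(M rho(e12)) = -16, coefficient -4; e23: (e23)^2 = -1, tr(M rho(e23)) = 8, coefficient -2. Every other blade of grade <= 2 projects to 0.
Answer: e2 - 4/3*e4 - 4*e12 - 2*e23
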